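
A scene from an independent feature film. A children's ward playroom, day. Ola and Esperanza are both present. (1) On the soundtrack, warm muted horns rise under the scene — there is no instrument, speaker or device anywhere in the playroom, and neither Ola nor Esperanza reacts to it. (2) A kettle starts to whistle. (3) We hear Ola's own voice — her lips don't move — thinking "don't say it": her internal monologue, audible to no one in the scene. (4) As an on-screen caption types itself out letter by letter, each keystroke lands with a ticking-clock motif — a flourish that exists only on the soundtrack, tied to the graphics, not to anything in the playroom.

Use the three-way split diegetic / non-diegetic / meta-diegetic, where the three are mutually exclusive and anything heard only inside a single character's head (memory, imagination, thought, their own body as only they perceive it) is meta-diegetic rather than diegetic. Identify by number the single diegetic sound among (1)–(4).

2

(1) nothing in the playroom produces it and the characters don't hear it — pure soundtrack → non-diegetic.
Sound (2): an in-world source (a kettle); characters could hear it, so diegetic.
(3) Ola's thought-voice: a private mental sound no other character can hear → meta-diegetic.
(4) is non-diegetic: it accompanies on-screen graphics, not anything inside the story world.
Only (2) is diegetic.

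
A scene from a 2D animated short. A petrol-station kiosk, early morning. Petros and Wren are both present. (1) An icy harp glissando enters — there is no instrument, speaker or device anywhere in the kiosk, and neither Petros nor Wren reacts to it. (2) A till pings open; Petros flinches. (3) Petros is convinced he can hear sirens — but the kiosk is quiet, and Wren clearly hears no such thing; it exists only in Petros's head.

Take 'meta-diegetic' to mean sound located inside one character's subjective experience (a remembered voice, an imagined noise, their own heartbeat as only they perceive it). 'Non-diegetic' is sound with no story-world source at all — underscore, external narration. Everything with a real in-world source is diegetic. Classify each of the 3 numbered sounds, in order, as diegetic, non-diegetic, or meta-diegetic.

(1) nothing in the kiosk produces it and the characters don't hear it — pure soundtrack → non-diegetic.
(2) a till is a real object/event in the scene's world → diegetic.
(3) the sound is imagined by Petros; nothing in the story world is producing it and Wren can't hear it → meta-diegetic.

non-diegetic, diegetic, meta-diegetic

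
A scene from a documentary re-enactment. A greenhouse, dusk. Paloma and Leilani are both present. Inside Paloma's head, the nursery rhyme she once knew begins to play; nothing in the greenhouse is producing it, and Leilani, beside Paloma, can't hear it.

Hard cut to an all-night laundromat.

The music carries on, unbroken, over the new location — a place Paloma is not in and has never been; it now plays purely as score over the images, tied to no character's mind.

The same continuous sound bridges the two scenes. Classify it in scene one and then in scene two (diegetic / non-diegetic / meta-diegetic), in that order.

meta-diegetic, non-diegetic

Scene one: the music exists only inside Paloma's mind; Leilani can't hear it → meta-diegetic.
Scene two: it's detached from Paloma entirely and plays over unrelated images with no in-world source — conventional underscore → non-diegetic.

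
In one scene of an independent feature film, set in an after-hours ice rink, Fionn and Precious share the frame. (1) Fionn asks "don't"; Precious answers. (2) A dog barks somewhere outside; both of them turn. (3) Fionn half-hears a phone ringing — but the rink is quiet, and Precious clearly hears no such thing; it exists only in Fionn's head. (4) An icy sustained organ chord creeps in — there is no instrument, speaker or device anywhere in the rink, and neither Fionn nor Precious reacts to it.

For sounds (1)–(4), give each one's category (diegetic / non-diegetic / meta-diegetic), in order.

Sound (1): Fionn is a character speaking aloud in the scene, so diegetic.
(2) the sound comes from a dog physically present in the location → diegetic.
(3) the sound is imagined by Fionn; nothing in the story world is producing it and Precious can't hear it → meta-diegetic.
(4) is non-diegetic: nothing in the rink produces it and the characters don't hear it — pure soundtrack.

diegetic, diegetic, meta-diegetic, non-diegetic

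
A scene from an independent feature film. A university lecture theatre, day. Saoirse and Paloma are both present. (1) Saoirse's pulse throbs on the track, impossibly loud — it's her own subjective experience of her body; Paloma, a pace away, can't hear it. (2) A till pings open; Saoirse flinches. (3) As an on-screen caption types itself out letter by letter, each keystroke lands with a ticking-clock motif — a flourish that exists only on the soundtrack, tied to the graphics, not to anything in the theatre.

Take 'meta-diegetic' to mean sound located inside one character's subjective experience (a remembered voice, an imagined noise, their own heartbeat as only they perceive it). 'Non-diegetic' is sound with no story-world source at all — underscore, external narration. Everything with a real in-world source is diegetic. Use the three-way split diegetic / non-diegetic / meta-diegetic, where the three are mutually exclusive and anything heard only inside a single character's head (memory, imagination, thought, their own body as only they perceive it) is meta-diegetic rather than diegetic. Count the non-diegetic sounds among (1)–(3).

(1) is meta-diegetic: it's Saoirse's internal bodily sensation rendered as sound; only Saoirse 'hears' it.
(2) is diegetic: the sound comes from a till physically present in the location.
(3) the caption isn't part of the story world, so neither is the sound tied to it → non-diegetic.
Non-diegetic: (3) — that's 1.

1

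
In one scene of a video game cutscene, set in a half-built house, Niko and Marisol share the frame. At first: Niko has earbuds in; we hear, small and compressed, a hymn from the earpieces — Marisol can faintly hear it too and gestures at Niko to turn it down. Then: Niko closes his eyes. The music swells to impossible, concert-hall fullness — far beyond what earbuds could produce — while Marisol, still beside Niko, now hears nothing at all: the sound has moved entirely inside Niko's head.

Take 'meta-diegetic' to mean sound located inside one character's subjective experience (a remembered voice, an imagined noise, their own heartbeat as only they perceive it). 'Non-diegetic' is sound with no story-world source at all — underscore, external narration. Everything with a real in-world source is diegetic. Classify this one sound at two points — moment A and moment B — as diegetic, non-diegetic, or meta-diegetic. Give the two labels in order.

Moment A: the earbuds are a physical source both characters can hear → diegetic.
Moment B: the music now exists only as Niko's subjective experience; Marisol can no longer hear it → meta-diegetic.

diegetic, meta-diegetic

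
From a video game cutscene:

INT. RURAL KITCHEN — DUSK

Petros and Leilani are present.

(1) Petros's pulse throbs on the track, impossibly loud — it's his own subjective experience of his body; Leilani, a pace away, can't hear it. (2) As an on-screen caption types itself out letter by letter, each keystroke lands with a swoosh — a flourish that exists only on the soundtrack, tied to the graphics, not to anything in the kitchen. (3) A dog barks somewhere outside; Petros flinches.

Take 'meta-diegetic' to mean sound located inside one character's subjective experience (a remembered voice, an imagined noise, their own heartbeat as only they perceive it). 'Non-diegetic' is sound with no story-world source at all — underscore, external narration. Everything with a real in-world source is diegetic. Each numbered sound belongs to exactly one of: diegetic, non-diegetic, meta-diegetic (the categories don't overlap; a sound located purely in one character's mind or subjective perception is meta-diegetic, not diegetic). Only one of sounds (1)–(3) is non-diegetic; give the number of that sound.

2

(1) is meta-diegetic: a subjective body sound — Petros's private perception, inaudible to Leilani.
(2) is non-diegetic: it accompanies on-screen graphics, not anything inside the story world.
Sound (3): the sound comes from a dog physically present in the location, so diegetic.
Only (2) is non-diegetic.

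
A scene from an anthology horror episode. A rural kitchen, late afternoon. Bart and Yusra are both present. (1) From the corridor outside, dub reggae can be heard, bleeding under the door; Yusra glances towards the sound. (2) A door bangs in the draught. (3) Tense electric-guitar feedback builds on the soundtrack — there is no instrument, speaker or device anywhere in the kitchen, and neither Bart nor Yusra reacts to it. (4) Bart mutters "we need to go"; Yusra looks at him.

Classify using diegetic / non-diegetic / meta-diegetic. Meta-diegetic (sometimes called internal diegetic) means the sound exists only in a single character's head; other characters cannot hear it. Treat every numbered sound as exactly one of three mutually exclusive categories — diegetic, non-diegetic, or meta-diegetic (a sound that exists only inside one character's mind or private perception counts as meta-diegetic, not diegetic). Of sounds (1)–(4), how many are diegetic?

(1) is diegetic: the music has an off-screen but real-world source and a character hears it.
Sound (2): an in-world source (a door); characters could hear it, so diegetic.
(3) is non-diegetic: nothing in the kitchen produces it and the characters don't hear it — pure soundtrack.
Sound (4): spoken by a character present in the story world, so diegetic.
So 3 of the 4 are diegetic: (1), (2), (4).

3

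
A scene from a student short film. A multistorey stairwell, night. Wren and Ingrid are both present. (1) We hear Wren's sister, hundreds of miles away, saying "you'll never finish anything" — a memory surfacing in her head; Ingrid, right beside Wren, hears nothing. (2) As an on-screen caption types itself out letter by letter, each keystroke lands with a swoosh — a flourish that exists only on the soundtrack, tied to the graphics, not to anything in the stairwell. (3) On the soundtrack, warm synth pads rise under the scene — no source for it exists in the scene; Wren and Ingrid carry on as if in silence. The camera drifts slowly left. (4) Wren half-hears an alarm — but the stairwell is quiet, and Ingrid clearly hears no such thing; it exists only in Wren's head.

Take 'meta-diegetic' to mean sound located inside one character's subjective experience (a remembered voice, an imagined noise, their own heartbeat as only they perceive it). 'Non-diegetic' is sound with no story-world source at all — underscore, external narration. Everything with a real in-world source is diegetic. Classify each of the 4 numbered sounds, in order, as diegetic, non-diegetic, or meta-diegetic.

Sound (1): it's Wren's recollection rendered as sound; the other character can't hear it, so meta-diegetic.
Sound (2): sound married to a title/caption — outside the diegesis by definition, so non-diegetic.
Sound (3): it has no source in the story world and no character can hear it — it's underscore, so non-diegetic.
Sound (4): subjective to Wren: the stairwell is silent and Ingrid hears nothing, so meta-diegetic.

meta-diegetic, non-diegetic, non-diegetic, meta-diegetic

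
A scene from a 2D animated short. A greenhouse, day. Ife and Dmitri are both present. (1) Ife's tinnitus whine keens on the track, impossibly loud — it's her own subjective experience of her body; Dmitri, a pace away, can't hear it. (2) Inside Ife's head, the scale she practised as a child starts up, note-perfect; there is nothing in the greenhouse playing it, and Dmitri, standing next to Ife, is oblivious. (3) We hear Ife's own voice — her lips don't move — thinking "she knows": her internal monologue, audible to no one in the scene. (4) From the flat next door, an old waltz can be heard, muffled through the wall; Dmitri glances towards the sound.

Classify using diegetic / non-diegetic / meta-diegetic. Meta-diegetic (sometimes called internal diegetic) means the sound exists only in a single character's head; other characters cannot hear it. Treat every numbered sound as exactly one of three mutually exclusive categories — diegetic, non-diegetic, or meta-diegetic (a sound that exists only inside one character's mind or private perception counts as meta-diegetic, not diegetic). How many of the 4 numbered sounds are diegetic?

(1) is meta-diegetic: a subjective body sound — Ife's private perception, inaudible to Dmitri.
Sound (2): remembered music, private to Ife — Dmitri is oblivious because it isn't in the room, so meta-diegetic.
(3) is meta-diegetic: internal monologue — inside Ife's mind, not spoken into the scene.
Sound (4): the music has an off-screen but real-world source and a character hears it, so diegetic.
So 1 of the 4 is diegetic: (4).

1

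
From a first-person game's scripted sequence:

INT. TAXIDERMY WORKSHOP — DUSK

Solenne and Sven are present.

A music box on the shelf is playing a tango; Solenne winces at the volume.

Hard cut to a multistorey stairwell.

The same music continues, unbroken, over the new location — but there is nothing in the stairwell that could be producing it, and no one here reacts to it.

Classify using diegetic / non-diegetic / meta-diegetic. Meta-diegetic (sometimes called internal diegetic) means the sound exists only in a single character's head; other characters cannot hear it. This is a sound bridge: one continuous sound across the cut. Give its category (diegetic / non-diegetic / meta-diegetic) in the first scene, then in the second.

Scene one: a music box is an on-screen source and Solenne reacts to it → diegetic.
Scene two: there is no source in the stairwell and no one hears it — it's now underscore → non-diegetic.

diegetic, non-diegetic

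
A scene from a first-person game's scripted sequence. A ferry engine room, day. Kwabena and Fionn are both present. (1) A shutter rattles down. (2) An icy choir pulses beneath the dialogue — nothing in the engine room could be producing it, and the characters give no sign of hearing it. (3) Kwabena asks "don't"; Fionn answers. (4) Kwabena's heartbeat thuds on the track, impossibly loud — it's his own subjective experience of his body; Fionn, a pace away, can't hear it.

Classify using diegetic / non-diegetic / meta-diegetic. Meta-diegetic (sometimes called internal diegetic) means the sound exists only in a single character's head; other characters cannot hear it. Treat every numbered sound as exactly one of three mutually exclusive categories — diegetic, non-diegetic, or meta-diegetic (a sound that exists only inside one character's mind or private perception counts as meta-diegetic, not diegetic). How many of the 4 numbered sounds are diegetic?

Sound (1): the sound comes from a shutter physically present in the location, so diegetic.
Sound (2): it has no source in the story world and no character can hear it — it's underscore, so non-diegetic.
(3) is diegetic: on-screen dialogue — Kwabena speaks and Fionn is there to hear.
(4) is meta-diegetic: point-of-audition from inside Kwabena's body; not a sound in the room.
Diegetic: (1), (3) — that's 2.

2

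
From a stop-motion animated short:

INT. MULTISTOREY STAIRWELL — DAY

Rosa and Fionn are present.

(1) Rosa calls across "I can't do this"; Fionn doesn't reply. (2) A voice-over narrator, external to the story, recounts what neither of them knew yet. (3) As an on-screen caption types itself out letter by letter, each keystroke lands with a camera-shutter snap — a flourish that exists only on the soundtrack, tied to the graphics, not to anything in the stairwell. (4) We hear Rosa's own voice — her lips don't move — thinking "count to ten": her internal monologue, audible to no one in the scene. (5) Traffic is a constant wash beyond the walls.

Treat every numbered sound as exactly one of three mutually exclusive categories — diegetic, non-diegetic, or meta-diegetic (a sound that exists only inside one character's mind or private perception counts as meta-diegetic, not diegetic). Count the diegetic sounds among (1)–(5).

2

(1) is diegetic: Rosa is a character speaking aloud in the scene.
Sound (2): external voice-over — not a character, not heard by anyone in the scene, so non-diegetic.
Sound (3): it accompanies on-screen graphics, not anything inside the story world, so non-diegetic.
(4) Rosa's thought-voice: a private mental sound no other character can hear → meta-diegetic.
(5) ambient/room sound belonging to the story's physical space → diegetic.
Diegetic: (1), (5) — that's 2.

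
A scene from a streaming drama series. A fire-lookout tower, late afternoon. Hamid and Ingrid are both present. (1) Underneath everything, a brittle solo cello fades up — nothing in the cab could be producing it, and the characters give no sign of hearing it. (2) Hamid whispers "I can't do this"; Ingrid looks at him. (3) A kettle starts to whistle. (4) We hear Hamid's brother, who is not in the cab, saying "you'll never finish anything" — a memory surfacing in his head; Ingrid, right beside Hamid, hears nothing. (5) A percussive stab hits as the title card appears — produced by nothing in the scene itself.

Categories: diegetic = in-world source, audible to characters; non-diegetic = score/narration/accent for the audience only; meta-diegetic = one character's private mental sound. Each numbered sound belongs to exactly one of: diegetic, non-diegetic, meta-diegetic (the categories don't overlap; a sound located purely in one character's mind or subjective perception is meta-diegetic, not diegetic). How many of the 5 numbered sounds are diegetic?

2

(1) score with no on-screen or off-screen source; it exists for the audience alone → non-diegetic.
(2) on-screen dialogue — Hamid speaks and Ingrid is there to hear → diegetic.
(3) a kettle is a real object/event in the scene's world → diegetic.
Sound (4): the voice is a memory playing only inside Hamid's mind; Ingrid can't hear it, so meta-diegetic.
Sound (5): it's a sound-design accent with no in-world source; no one in the scene can hear it, so non-diegetic.
Diegetic: (2), (3) — that's 2.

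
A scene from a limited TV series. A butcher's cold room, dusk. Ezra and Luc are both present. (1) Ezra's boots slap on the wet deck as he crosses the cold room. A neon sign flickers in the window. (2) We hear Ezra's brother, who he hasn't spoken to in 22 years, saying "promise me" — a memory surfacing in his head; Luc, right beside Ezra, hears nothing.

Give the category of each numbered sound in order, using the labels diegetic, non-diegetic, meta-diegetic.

diegetic, meta-diegetic

(1) is diegetic: Ezra's footsteps are produced in the story world.
(2) is meta-diegetic: it's Ezra's recollection rendered as sound; the other character can't hear it.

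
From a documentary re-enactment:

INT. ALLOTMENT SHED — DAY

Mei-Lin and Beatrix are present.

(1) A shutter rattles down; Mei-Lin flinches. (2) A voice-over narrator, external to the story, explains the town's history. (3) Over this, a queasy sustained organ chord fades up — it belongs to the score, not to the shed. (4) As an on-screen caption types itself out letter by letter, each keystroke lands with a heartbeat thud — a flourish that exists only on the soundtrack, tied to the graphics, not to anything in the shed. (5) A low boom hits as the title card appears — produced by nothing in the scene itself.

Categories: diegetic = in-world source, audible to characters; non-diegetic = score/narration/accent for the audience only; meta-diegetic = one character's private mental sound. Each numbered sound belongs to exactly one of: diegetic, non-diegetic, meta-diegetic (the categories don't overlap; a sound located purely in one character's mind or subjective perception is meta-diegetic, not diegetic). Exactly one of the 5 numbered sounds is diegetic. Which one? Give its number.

1

(1) is diegetic: an in-world source (a shutter); characters could hear it.
Sound (2): external voice-over — not a character, not heard by anyone in the scene, so non-diegetic.
Sound (3): nothing in the shed produces it and the characters don't hear it — pure soundtrack, so non-diegetic.
(4) is non-diegetic: sound married to a title/caption — outside the diegesis by definition.
(5) is non-diegetic: nothing in the scene produces it; it's an accent added for the audience.
Only (1) is diegetic.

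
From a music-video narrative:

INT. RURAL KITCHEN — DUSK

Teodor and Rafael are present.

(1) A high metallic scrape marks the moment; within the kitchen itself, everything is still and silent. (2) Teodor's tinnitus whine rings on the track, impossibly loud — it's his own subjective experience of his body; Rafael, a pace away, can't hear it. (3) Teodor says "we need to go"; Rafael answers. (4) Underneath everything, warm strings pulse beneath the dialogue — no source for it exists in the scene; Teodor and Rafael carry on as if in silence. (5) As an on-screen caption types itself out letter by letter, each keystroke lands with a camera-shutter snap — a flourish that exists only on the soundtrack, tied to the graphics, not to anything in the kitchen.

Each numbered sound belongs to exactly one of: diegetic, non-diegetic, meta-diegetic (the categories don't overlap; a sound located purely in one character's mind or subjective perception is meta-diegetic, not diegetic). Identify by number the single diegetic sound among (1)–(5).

3

(1) an editorial stinger — it belongs to the cut, not the story world → non-diegetic.
Sound (2): it's Teodor's internal bodily sensation rendered as sound; only Teodor 'hears' it, so meta-diegetic.
(3) is diegetic: on-screen dialogue — Teodor speaks and Rafael is there to hear.
Sound (4): nothing in the kitchen produces it and the characters don't hear it — pure soundtrack, so non-diegetic.
(5) the caption isn't part of the story world, so neither is the sound tied to it → non-diegetic.
Only (3) is diegetic.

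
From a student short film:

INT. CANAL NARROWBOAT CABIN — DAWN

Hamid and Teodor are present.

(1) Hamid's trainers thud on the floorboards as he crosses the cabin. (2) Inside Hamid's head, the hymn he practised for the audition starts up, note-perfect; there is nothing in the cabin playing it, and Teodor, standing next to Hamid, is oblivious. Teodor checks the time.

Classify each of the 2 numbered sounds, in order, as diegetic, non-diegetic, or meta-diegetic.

(1) Hamid's footsteps are produced in the story world → diegetic.
(2) the music is a memory playing inside Hamid's mind alone; no real-world source, Teodor can't hear it → meta-diegetic.

diegetic, meta-diegetic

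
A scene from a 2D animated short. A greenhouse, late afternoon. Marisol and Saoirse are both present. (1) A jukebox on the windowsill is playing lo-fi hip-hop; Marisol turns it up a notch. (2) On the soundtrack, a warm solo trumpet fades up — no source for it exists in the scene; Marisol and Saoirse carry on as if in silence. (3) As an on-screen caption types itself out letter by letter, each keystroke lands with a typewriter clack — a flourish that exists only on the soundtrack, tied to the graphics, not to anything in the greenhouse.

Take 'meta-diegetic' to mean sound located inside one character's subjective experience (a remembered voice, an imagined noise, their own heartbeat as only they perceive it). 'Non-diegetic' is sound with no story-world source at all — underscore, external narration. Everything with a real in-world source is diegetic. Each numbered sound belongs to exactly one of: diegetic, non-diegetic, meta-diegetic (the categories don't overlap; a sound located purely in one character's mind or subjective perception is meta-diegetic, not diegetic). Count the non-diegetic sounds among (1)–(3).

2

Sound (1): a jukebox is a physical source in the scene and Marisol reacts to it, so diegetic.
(2) score with no on-screen or off-screen source; it exists for the audience alone → non-diegetic.
(3) is non-diegetic: the caption isn't part of the story world, so neither is the sound tied to it.
So 2 of the 3 are non-diegetic: (2), (3).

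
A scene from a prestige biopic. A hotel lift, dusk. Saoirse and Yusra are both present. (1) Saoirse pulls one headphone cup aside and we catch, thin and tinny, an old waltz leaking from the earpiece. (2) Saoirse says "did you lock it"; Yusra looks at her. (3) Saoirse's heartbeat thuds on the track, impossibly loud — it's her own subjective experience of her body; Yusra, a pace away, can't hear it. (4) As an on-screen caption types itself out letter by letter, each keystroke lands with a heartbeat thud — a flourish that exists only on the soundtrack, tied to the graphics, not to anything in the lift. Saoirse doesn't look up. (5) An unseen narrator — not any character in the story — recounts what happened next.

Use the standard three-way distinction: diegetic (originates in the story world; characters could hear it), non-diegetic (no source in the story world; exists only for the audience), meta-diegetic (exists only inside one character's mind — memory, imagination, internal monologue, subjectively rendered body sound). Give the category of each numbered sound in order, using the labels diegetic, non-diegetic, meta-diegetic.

(1) is diegetic: the headphones are an on-screen source.
(2) on-screen dialogue — Saoirse speaks and Yusra is there to hear → diegetic.
(3) a subjective body sound — Saoirse's private perception, inaudible to Yusra → meta-diegetic.
(4) is non-diegetic: it accompanies on-screen graphics, not anything inside the story world.
Sound (5): external voice-over — not a character, not heard by anyone in the scene, so non-diegetic.

diegetic, diegetic, meta-diegetic, non-diegetic, non-diegetic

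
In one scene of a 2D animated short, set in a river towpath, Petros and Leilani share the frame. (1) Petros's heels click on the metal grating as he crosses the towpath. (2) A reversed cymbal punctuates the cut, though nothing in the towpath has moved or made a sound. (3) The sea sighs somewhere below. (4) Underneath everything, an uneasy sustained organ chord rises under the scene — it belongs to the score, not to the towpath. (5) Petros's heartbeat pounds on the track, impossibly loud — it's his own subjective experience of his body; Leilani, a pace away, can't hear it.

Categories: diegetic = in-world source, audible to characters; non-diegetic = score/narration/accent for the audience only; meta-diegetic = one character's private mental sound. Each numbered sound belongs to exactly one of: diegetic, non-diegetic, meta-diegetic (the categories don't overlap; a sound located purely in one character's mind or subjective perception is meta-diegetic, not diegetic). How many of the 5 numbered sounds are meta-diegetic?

1

(1) Petros's footsteps are produced in the story world → diegetic.
(2) is non-diegetic: an editorial stinger — it belongs to the cut, not the story world.
(3) is diegetic: it's the actual ambient sound of the location.
Sound (4): score with no on-screen or off-screen source; it exists for the audience alone, so non-diegetic.
Sound (5): point-of-audition from inside Petros's body; not a sound in the room, so meta-diegetic.
Meta-diegetic: (5) — that's 1.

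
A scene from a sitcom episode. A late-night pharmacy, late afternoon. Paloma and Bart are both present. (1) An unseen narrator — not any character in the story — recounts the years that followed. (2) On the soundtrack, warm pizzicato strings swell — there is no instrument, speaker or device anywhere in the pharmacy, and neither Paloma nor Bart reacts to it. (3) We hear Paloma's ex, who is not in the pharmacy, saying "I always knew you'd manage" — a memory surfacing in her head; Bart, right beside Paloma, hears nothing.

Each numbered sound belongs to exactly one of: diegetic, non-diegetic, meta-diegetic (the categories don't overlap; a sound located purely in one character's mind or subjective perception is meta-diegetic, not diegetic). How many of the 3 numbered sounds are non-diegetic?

2

(1) is non-diegetic: external voice-over — not a character, not heard by anyone in the scene.
Sound (2): nothing in the pharmacy produces it and the characters don't hear it — pure soundtrack, so non-diegetic.
Sound (3): the voice is a memory playing only inside Paloma's mind; Bart can't hear it, so meta-diegetic.
Non-diegetic: (1), (2) — that's 2.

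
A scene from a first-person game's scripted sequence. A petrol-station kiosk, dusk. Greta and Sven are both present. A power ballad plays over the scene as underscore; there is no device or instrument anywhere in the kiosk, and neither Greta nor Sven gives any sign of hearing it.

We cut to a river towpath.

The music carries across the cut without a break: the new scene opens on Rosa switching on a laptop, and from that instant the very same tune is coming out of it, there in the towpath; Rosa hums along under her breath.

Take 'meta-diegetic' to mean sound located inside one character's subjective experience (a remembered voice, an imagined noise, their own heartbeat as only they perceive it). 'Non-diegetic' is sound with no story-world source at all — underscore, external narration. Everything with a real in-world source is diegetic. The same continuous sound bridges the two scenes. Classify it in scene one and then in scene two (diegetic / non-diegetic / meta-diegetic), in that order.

Scene one: there's no in-world source anywhere and no character hears it — underscore for the audience only → non-diegetic.
Scene two: once Rosa turns on a laptop, the music has a real source in the story world and Rosa reacts to it → diegetic.

non-diegetic, diegetic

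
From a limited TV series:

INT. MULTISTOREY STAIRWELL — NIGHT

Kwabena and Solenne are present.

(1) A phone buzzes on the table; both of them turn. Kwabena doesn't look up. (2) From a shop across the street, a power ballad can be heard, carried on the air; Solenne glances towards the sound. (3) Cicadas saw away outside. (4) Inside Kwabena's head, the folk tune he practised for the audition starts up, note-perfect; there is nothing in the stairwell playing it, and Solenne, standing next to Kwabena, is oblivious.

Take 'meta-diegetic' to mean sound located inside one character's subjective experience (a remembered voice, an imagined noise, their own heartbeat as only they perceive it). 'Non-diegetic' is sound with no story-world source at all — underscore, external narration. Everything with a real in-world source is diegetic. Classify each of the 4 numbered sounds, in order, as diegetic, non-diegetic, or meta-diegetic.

diegetic, diegetic, diegetic, meta-diegetic

(1) is diegetic: a phone is a real object/event in the scene's world.
Sound (2): off-screen diegetic: the source is out of frame but still in the story's space, so diegetic.
(3) is diegetic: cicadas is part of the location's real environment.
Sound (4): the music is a memory playing inside Kwabena's mind alone; no real-world source, Solenne can't hear it, so meta-diegetic.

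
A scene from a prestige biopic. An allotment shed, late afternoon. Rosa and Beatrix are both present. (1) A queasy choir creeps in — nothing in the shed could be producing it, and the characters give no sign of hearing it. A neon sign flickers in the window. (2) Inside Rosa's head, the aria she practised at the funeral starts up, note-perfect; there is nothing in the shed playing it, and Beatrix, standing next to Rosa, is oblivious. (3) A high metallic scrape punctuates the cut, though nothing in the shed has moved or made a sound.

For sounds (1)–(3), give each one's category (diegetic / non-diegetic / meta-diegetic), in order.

(1) is non-diegetic: it has no source in the story world and no character can hear it — it's underscore.
(2) is meta-diegetic: the music is a memory playing inside Rosa's mind alone; no real-world source, Beatrix can't hear it.
(3) it's a sound-design accent with no in-world source; no one in the scene can hear it → non-diegetic.

non-diegetic, meta-diegetic, non-diegetic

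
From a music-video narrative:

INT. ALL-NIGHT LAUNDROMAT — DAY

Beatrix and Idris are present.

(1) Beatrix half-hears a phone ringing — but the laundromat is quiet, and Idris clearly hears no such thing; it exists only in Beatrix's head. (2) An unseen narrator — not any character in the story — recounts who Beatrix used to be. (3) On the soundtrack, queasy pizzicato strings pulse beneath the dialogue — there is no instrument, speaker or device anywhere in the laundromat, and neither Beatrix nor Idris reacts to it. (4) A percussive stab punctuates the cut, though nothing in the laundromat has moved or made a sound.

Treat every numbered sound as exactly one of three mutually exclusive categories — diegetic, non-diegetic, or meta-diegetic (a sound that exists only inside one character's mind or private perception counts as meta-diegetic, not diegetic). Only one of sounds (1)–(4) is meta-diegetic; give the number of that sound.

Sound (1): subjective to Beatrix: the laundromat is silent and Idris hears nothing, so meta-diegetic.
(2) external voice-over — not a character, not heard by anyone in the scene → non-diegetic.
(3) is non-diegetic: it has no source in the story world and no character can hear it — it's underscore.
Sound (4): an editorial stinger — it belongs to the cut, not the story world, so non-diegetic.
Only (1) is meta-diegetic.

1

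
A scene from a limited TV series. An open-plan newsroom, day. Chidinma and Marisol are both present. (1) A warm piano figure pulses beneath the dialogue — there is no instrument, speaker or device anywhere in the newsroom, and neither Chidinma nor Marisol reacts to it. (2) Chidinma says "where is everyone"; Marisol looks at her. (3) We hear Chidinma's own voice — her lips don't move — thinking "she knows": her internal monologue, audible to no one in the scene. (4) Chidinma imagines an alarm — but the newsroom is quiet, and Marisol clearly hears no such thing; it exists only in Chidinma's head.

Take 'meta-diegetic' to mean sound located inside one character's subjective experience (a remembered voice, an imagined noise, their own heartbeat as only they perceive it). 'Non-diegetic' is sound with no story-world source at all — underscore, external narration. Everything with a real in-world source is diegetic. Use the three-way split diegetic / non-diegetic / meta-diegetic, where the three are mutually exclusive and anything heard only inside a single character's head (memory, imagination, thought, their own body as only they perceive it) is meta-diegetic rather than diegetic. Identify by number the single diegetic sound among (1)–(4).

(1) score with no on-screen or off-screen source; it exists for the audience alone → non-diegetic.
(2) on-screen dialogue — Chidinma speaks and Marisol is there to hear → diegetic.
(3) it's Chidinma's unspoken thought, heard only by the audience via her subjectivity → meta-diegetic.
Sound (4): Chidinma alone 'hears' it — an imagined sound, not present in the space, so meta-diegetic.
Only (2) is diegetic.

2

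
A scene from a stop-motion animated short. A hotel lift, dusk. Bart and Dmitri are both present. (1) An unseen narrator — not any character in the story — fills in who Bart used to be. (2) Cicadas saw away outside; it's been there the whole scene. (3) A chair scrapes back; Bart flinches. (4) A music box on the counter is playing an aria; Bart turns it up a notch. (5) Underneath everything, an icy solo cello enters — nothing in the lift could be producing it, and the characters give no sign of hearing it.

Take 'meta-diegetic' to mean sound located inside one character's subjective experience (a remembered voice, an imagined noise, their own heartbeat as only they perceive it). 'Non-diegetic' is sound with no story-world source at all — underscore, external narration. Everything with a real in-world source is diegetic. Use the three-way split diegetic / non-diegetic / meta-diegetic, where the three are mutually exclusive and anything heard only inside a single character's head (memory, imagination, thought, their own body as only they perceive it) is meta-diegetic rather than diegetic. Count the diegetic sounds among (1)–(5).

(1) is non-diegetic: the narrator exists outside the story world, addressing only the audience.
(2) ambient/room sound belonging to the story's physical space → diegetic.
(3) a chair is a real object/event in the scene's world → diegetic.
(4) is diegetic: source music from a music box, which exists in the story world.
(5) score with no on-screen or off-screen source; it exists for the audience alone → non-diegetic.
Diegetic: (2), (3), (4) — that's 3.

3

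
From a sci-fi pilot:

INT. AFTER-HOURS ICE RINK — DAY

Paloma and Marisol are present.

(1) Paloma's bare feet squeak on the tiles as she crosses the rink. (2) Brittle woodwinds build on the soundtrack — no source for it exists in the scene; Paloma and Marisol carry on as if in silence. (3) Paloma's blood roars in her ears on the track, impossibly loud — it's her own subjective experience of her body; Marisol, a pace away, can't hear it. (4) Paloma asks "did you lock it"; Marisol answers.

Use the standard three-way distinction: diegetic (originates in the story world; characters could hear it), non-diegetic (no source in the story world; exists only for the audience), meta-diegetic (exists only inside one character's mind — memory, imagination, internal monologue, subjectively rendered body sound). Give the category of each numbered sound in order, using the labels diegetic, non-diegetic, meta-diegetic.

(1) a character's body making contact with the set — an in-world sound → diegetic.
(2) is non-diegetic: score with no on-screen or off-screen source; it exists for the audience alone.
(3) is meta-diegetic: point-of-audition from inside Paloma's body; not a sound in the room.
(4) Paloma is a character speaking aloud in the scene → diegetic.

diegetic, non-diegetic, meta-diegetic, diegetic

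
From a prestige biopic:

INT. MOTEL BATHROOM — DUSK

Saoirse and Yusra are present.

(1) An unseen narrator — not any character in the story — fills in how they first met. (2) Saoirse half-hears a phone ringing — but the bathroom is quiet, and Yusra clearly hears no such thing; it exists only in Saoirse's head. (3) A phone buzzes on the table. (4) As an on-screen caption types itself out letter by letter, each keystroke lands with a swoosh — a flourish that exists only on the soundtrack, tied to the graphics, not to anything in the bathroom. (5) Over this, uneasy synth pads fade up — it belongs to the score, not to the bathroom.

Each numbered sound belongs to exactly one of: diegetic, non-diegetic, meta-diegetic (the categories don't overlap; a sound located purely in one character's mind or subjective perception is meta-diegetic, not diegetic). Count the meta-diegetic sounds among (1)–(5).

(1) is non-diegetic: external voice-over — not a character, not heard by anyone in the scene.
(2) the sound is imagined by Saoirse; nothing in the story world is producing it and Yusra can't hear it → meta-diegetic.
(3) is diegetic: the sound comes from a phone physically present in the location.
(4) the caption isn't part of the story world, so neither is the sound tied to it → non-diegetic.
(5) score with no on-screen or off-screen source; it exists for the audience alone → non-diegetic.
Meta-diegetic: (2) — that's 1.

1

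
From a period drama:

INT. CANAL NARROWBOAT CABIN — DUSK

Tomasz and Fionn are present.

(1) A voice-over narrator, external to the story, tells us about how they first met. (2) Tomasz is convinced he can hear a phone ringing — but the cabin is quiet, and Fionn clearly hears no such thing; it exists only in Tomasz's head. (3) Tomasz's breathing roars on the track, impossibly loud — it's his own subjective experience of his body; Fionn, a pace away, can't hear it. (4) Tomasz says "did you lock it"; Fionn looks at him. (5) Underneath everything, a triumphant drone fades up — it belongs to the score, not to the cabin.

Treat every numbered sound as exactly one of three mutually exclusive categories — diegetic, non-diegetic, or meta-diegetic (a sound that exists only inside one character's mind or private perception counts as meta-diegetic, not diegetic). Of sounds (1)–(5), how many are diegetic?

(1) is non-diegetic: the narrator exists outside the story world, addressing only the audience.
(2) the sound is imagined by Tomasz; nothing in the story world is producing it and Fionn can't hear it → meta-diegetic.
Sound (3): point-of-audition from inside Tomasz's body; not a sound in the room, so meta-diegetic.
Sound (4): Tomasz is a character speaking aloud in the scene, so diegetic.
(5) is non-diegetic: it has no source in the story world and no character can hear it — it's underscore.
Diegetic: (4) — that's 1.

1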